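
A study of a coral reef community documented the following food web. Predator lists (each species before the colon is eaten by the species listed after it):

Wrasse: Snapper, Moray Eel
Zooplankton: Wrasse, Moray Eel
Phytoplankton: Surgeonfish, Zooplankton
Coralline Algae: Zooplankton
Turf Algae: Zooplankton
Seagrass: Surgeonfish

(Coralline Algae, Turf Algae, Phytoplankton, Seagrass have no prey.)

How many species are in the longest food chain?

One longest chain: Coralline Algae → Zooplankton → Wrasse → Snapper.
It has 4 species and 3 links.

4 species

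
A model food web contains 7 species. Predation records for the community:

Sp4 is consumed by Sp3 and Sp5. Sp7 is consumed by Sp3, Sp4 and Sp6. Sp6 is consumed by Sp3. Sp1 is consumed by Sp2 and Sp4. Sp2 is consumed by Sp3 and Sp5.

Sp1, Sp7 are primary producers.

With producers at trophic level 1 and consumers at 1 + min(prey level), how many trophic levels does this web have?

Producers (level 1): Sp1, Sp7.
Following each consumer down to its lowest-level prey: Sp1 → Sp4 → Sp5 (levels 1 through 3).
All prey of Sp5 (Sp4 2, Sp2 2) are at level 2 or above, so Sp5 is at level 1 + 2 = 3.
Every consumer has at least one prey at level 2 or below, so none exceeds level 3.

3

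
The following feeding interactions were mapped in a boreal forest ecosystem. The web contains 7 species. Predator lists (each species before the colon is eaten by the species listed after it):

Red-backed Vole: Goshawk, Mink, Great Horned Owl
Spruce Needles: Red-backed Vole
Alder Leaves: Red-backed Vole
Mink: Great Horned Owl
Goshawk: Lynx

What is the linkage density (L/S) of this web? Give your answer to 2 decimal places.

There are L = 7 links among S = 7 species.
L/S = 7/7 = 1.0000 ≈ 1.00.

L/S = 1.00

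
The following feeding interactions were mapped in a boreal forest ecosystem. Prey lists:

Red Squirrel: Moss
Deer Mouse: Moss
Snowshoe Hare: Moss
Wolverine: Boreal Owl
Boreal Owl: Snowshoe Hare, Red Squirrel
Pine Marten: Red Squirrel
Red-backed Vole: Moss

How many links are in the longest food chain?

One longest chain: Moss → Snowshoe Hare → Boreal Owl → Wolverine.
It has 4 species and 3 links.

3 links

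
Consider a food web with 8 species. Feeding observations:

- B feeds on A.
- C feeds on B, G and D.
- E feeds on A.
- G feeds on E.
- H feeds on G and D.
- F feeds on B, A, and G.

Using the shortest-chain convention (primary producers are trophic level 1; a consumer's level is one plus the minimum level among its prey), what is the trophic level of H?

Trophic level 2

D is a producer → level 1.
H eats D → level 2.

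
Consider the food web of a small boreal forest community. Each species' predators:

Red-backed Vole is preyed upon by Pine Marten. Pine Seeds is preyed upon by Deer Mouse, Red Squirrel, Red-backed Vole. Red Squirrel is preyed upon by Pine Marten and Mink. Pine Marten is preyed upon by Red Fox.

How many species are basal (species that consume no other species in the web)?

Basal species (no prey listed): Pine Seeds.
Count: 1.

1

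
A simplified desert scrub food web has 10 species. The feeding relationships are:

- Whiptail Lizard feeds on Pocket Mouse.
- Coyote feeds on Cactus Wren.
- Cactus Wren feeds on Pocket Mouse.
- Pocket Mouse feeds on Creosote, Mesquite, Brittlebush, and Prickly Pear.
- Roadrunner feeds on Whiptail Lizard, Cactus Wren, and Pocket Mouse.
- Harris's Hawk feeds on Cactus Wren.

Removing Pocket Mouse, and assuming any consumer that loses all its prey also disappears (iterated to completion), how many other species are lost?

Remove Pocket Mouse.
Round 1: Whiptail Lizard (all prey gone), Cactus Wren (all prey gone) → extinct.
Round 2: Coyote (all prey gone), Roadrunner (all prey gone), Harris's Hawk (all prey gone) → extinct.
No further losses. Total secondary extinctions: 5.

5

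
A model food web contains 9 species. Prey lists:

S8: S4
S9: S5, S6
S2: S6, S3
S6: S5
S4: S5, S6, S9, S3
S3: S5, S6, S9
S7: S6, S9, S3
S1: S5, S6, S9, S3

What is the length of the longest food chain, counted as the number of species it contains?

6 species

One longest chain: S5 → S6 → S9 → S3 → S4 → S8.
It has 6 species and 5 links.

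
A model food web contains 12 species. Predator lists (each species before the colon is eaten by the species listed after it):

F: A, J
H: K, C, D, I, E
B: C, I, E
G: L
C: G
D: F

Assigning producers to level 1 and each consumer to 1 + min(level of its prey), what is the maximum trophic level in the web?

Producers (level 1): B, H.
Following each consumer down to its lowest-level prey: H → D → F → A (levels 1 through 4).
All prey of A (F 3) are at level 3 or above, so A is at level 1 + 3 = 4.
Every consumer has at least one prey at level 3 or below, so none exceeds level 4.

4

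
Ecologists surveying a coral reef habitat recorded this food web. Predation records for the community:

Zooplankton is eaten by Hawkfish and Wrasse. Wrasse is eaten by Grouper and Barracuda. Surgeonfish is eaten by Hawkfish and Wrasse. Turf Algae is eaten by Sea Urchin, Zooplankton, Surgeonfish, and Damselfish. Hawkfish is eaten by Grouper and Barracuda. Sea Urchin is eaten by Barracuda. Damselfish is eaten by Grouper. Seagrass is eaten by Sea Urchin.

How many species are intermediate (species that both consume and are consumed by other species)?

6

Intermediate species (has both prey and predators): Zooplankton, Damselfish, Sea Urchin, Surgeonfish, Wrasse, Hawkfish.
Count: 6.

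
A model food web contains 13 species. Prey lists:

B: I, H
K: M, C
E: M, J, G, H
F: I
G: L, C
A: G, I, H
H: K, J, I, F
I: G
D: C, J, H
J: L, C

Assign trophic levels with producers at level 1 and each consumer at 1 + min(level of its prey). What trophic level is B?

M is a producer → level 1.
K eats M → level 2.
H eats K → level 3.
B eats H → level 4.
No prey of B is below level 3, so 4 is the minimum.

Trophic level 4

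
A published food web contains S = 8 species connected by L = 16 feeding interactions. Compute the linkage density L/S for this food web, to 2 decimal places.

L/S = 2.00

There are L = 16 links among S = 8 species.
L/S = 16/8 = 2.0000 ≈ 2.00.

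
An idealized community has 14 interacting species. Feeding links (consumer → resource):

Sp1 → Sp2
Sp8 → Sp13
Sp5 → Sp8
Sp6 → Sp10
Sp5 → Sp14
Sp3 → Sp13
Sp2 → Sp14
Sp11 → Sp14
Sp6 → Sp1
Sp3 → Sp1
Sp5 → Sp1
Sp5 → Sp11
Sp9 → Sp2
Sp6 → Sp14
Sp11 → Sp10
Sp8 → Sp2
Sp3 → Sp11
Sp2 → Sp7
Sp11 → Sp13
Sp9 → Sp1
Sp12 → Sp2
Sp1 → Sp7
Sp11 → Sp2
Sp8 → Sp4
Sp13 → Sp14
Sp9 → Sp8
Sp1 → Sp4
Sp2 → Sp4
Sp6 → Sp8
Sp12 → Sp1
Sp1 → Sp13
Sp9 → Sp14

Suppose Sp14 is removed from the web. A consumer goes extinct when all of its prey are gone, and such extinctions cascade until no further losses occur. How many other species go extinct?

1

Remove Sp14.
Round 1: Sp13 (all prey gone) → extinct.
No further losses. Total secondary extinctions: 1.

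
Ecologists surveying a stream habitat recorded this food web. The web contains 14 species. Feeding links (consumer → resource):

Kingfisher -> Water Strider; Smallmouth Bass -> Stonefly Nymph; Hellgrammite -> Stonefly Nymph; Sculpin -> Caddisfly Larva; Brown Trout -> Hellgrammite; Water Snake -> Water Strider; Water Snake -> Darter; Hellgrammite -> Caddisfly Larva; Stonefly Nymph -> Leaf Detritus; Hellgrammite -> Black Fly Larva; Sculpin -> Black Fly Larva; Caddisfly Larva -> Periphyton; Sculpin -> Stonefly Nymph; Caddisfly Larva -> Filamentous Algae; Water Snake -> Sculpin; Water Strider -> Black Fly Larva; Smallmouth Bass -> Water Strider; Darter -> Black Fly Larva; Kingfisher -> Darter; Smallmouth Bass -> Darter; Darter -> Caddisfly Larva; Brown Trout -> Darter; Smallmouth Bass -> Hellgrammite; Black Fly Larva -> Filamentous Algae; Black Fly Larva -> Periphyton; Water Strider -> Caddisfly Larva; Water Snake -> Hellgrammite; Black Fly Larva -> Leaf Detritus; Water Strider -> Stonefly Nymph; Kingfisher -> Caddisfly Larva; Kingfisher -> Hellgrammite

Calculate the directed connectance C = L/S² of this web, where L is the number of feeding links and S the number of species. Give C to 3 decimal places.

The web has S = 14 species and L = 31 feeding links.
C = L / S² = 31 / 196 = 0.1582 ≈ 0.158.

C = 0.158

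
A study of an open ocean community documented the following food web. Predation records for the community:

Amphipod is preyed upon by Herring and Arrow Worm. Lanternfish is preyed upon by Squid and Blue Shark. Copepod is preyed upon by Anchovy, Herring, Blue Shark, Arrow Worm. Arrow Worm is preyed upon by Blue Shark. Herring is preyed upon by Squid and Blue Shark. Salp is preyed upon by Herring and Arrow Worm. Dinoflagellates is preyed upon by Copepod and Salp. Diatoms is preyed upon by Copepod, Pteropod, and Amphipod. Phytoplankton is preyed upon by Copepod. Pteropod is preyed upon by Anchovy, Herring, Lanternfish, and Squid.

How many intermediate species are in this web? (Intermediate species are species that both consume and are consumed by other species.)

7

Intermediate species (has both prey and predators): Salp, Pteropod, Amphipod, Copepod, Lanternfish, Herring, Arrow Worm.
Count: 7.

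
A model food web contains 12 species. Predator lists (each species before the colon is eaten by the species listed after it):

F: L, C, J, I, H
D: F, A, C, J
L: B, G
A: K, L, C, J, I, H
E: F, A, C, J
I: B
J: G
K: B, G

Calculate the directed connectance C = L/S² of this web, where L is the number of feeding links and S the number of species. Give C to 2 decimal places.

The web has S = 12 species and L = 25 feeding links.
C = L / S² = 25 / 144 = 0.1736 ≈ 0.17.

C = 0.17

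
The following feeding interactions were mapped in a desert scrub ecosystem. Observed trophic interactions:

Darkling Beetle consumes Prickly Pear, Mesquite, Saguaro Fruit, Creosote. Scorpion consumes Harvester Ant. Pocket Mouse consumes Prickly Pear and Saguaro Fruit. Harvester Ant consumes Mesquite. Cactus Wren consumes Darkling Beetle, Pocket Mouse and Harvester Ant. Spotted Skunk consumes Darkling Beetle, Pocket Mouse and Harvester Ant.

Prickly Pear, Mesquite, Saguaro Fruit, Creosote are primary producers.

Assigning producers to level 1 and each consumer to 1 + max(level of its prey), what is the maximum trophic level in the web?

Producers (level 1): Prickly Pear, Mesquite, Saguaro Fruit, Creosote.
Mesquite → Harvester Ant → Scorpion gives Scorpion level 3.
No species has a prey at level 3, so no species reaches level 4.

3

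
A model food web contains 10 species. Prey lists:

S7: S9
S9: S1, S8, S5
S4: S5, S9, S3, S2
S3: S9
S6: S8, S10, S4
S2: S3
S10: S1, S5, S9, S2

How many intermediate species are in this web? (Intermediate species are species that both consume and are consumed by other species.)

5

Intermediate species (has both prey and predators): S9, S3, S2, S10, S4.
Count: 5.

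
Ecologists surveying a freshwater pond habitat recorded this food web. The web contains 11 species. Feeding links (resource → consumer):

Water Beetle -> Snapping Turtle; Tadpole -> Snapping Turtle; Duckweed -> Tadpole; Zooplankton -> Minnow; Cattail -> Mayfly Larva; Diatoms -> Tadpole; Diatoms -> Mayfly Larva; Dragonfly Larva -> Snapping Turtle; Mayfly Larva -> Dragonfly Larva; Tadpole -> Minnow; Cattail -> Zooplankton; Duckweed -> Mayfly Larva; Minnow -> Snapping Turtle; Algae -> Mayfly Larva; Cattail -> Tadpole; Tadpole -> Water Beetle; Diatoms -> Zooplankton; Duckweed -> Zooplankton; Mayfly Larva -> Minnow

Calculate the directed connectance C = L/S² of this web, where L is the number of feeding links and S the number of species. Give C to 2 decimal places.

C = 0.16

The web has S = 11 species and L = 19 feeding links.
C = L / S² = 19 / 121 = 0.1570 ≈ 0.16.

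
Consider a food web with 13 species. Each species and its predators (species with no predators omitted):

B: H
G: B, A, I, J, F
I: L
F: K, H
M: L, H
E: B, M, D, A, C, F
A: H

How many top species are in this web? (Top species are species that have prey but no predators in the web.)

Top species (has prey, but nothing eats it): D, C, J, K, L, H.
Count: 6.

6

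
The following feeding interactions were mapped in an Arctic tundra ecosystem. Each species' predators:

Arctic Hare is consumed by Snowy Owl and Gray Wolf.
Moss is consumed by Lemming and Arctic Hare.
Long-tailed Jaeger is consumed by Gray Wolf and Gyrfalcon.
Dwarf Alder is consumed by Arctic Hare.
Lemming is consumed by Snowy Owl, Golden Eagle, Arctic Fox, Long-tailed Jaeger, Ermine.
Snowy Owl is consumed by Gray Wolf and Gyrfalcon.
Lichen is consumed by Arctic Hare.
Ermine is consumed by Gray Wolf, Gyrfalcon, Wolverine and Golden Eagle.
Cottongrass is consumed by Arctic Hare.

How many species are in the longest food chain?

4 species

One longest chain: Moss → Lemming → Snowy Owl → Gyrfalcon.
It has 4 species and 3 links.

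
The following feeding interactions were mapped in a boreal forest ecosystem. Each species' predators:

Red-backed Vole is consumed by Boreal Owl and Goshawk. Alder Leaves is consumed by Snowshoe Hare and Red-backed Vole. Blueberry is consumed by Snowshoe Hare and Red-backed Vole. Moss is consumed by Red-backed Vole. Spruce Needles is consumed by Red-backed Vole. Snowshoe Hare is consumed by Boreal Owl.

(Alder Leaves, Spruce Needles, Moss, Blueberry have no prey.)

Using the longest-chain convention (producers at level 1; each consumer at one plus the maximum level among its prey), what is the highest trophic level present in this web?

3

Producers (level 1): Alder Leaves, Spruce Needles, Moss, Blueberry.
Alder Leaves → Red-backed Vole → Goshawk gives Goshawk level 3.
No species has a prey at level 3, so no species reaches level 4.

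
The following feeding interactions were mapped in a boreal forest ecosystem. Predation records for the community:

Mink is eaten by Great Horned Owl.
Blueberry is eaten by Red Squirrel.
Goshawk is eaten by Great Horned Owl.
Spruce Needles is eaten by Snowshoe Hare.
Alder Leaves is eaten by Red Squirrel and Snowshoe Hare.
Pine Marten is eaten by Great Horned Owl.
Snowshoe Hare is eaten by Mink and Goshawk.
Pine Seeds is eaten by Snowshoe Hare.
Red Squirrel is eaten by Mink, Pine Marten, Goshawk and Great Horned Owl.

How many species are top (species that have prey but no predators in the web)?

Top species (has prey, but nothing eats it): Great Horned Owl.
Count: 1.

1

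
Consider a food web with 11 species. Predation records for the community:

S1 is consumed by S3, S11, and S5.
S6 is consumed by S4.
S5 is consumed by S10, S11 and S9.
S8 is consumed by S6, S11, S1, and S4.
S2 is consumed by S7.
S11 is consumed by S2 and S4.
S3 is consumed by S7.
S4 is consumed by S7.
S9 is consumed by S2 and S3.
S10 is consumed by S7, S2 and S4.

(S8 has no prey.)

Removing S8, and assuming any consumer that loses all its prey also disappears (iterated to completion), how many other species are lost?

Remove S8.
Round 1: S1 (all prey gone), S6 (all prey gone) → extinct.
Round 2: S5 (all prey gone) → extinct.
Round 3: S11 (all prey gone), S9 (all prey gone), S10 (all prey gone) → extinct.
Round 4: S3 (all prey gone), S4 (all prey gone), S2 (all prey gone) → extinct.
Round 5: S7 (all prey gone) → extinct.
No further losses. Total secondary extinctions: 10.

10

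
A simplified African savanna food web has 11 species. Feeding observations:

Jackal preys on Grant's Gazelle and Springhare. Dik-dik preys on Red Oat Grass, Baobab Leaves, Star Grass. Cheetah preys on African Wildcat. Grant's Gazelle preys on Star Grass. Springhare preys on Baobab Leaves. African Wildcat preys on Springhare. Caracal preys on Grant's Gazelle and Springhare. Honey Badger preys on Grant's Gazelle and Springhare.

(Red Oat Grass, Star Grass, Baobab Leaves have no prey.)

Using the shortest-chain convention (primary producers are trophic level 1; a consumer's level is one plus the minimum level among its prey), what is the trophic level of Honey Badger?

Trophic level 3

Star Grass is a producer → level 1.
Grant's Gazelle eats Star Grass → level 2.
Honey Badger eats Grant's Gazelle → level 3.
No prey of Honey Badger is below level 2, so 3 is the minimum.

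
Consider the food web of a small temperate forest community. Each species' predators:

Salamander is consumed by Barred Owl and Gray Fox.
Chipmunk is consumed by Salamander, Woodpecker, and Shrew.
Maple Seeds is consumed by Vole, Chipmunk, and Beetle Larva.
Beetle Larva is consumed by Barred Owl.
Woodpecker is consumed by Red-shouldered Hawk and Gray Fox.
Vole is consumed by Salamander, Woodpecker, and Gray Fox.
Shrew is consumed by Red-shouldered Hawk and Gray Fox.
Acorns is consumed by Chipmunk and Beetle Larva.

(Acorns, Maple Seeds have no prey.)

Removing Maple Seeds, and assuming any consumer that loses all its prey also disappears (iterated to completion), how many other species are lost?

Remove Maple Seeds.
Round 1: Vole (all prey gone) → extinct.
No further losses. Total secondary extinctions: 1.

1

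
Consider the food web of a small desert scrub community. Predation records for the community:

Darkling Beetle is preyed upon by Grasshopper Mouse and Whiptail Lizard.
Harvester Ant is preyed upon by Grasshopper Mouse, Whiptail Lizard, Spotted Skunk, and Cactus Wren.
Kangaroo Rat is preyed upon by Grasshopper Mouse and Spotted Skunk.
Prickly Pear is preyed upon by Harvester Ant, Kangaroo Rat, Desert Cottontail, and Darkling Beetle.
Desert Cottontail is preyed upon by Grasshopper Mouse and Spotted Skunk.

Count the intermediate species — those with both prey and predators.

Intermediate species (has both prey and predators): Desert Cottontail, Darkling Beetle, Harvester Ant, Kangaroo Rat.
Count: 4.

4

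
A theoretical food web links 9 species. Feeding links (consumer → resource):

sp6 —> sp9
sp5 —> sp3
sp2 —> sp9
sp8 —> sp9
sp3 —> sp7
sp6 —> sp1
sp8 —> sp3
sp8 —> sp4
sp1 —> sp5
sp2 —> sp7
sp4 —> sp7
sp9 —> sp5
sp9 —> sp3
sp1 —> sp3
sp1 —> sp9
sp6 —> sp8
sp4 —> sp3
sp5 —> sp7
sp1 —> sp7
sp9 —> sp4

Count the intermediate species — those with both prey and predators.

6

Intermediate species (has both prey and predators): sp3, sp4, sp5, sp9, sp1, sp8.
Count: 6.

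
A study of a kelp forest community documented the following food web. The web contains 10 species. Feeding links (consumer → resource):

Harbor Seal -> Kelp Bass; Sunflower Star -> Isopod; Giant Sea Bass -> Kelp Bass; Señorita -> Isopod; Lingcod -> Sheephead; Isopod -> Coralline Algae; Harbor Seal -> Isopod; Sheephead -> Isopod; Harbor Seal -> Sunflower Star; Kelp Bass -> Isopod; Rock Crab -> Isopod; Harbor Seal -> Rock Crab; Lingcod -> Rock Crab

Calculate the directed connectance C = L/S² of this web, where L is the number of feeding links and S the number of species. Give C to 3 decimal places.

C = 0.130

The web has S = 10 species and L = 13 feeding links.
C = L / S² = 13 / 100 = 0.1300 ≈ 0.130.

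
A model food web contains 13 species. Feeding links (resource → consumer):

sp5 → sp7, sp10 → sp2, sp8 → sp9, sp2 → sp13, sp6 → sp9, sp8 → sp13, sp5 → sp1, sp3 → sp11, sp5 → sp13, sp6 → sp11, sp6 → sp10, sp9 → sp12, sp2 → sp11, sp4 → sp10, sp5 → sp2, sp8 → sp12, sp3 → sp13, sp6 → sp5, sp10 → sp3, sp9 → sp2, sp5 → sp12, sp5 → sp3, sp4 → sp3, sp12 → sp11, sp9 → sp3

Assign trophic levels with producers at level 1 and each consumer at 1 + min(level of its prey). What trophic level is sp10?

sp4 is a producer → level 1.
sp10 eats sp4 → level 2.

Trophic level 2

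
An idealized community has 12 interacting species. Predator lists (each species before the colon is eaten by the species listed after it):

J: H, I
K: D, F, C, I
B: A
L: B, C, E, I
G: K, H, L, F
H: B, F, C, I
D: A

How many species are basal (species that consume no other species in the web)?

Basal species (no prey listed): G, J.
Count: 2.

2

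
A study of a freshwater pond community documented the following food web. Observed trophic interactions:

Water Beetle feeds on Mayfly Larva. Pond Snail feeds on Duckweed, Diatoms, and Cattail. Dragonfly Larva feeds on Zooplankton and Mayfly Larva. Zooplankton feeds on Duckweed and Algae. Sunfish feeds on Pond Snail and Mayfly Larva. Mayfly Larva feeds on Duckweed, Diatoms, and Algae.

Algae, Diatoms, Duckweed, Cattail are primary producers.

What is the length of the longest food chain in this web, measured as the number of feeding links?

One longest chain: Algae → Mayfly Larva → Water Beetle.
It has 3 species and 2 links.

2 links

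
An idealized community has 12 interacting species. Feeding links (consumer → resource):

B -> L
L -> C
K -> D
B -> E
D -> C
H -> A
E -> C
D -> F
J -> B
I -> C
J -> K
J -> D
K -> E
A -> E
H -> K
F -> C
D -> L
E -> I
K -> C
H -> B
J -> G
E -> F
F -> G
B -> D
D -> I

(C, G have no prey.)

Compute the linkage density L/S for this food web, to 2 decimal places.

There are L = 25 links among S = 12 species.
L/S = 25/12 = 2.0833 ≈ 2.08.

L/S = 2.08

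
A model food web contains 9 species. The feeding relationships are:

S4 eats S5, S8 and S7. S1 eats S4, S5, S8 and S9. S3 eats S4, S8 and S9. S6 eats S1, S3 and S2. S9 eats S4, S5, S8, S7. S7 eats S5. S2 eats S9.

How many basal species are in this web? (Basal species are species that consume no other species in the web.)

Basal species (no prey listed): S5, S8.
Count: 2.

2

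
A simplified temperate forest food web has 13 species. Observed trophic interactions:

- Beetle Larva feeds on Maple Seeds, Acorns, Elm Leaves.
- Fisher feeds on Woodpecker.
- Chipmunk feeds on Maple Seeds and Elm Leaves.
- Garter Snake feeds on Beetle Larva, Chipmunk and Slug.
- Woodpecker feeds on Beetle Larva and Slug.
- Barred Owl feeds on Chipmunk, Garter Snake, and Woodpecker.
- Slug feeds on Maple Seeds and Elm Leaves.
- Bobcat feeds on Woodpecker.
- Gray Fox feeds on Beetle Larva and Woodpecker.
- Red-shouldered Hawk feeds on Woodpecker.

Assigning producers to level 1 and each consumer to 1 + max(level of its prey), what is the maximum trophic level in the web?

Producers (level 1): Acorns, Elm Leaves, Maple Seeds.
Elm Leaves → Slug → Woodpecker → Red-shouldered Hawk gives Red-shouldered Hawk level 4.
No species has a prey at level 4, so no species reaches level 5.

4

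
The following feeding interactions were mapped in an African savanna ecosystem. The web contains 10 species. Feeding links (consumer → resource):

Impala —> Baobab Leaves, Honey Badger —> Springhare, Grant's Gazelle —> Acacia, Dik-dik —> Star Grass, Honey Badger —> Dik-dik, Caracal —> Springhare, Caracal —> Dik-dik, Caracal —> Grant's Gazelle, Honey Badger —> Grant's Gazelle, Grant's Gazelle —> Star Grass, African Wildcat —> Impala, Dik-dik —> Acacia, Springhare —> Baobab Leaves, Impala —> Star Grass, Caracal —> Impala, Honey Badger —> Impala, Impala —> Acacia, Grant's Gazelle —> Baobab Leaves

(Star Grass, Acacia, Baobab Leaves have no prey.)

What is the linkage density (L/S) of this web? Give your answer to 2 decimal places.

There are L = 18 links among S = 10 species.
L/S = 18/10 = 1.8000 ≈ 1.80.

L/S = 1.80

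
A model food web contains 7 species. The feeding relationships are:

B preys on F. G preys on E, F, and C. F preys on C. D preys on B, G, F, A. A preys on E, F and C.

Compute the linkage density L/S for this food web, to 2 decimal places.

There are L = 12 links among S = 7 species.
L/S = 12/7 = 1.7143 ≈ 1.71.

L/S = 1.71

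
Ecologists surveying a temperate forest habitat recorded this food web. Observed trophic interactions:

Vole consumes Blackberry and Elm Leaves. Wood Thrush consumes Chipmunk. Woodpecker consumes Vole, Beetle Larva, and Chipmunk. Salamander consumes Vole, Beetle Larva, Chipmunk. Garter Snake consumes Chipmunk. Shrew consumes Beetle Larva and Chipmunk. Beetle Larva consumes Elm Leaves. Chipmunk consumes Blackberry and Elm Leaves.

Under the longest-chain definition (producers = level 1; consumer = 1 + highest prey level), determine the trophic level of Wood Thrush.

Trophic level 3

Elm Leaves is a producer → level 1.
Chipmunk eats Elm Leaves (level 1); other prey at levels: Blackberry 1 → level 2.
Wood Thrush eats Chipmunk → level 3.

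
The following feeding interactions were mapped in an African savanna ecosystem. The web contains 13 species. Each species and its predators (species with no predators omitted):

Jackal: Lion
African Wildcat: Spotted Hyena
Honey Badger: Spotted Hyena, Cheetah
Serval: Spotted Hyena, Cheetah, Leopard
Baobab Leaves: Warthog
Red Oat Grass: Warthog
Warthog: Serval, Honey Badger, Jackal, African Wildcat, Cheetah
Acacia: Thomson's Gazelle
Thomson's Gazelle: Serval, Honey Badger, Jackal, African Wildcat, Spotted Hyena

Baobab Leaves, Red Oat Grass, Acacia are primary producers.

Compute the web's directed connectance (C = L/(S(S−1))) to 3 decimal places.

The web has S = 13 species and L = 20 feeding links.
C = L / (S(S−1)) = 20 / 156 = 0.1282 ≈ 0.128.

C = 0.128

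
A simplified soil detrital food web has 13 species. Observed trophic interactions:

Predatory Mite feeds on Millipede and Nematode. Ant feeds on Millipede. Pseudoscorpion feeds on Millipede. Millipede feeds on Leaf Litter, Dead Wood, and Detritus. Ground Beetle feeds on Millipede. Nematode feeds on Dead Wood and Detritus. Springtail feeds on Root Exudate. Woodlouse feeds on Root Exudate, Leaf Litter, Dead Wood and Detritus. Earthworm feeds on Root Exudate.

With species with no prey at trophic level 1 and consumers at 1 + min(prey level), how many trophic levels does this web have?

Basal resources (level 1): Leaf Litter, Root Exudate, Dead Wood, Detritus.
Following each consumer down to its lowest-level prey: Leaf Litter → Millipede → Pseudoscorpion (levels 1 through 3).
All prey of Pseudoscorpion (Millipede 2) are at level 2 or above, so Pseudoscorpion is at level 1 + 2 = 3.
Every consumer has at least one prey at level 2 or below, so none exceeds level 3.

3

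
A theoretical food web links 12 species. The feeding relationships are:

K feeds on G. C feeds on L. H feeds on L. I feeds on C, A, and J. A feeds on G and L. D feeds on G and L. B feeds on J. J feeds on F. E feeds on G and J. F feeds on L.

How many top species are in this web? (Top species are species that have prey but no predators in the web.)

6

Top species (has prey, but nothing eats it): K, H, D, I, E, B.
Count: 6.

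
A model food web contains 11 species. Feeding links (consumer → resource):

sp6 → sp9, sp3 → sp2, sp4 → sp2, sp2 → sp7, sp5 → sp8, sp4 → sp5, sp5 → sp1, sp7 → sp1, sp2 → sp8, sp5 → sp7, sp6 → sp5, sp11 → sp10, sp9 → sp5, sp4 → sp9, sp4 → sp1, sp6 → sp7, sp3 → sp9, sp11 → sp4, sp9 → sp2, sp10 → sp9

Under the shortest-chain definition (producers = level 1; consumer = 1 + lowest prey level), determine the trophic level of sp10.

Trophic level 4

sp8 is a producer → level 1.
sp5 eats sp8 → level 2.
sp9 eats sp5 → level 3.
sp10 eats sp9 → level 4.
No prey of sp10 is below level 3, so 4 is the minimum.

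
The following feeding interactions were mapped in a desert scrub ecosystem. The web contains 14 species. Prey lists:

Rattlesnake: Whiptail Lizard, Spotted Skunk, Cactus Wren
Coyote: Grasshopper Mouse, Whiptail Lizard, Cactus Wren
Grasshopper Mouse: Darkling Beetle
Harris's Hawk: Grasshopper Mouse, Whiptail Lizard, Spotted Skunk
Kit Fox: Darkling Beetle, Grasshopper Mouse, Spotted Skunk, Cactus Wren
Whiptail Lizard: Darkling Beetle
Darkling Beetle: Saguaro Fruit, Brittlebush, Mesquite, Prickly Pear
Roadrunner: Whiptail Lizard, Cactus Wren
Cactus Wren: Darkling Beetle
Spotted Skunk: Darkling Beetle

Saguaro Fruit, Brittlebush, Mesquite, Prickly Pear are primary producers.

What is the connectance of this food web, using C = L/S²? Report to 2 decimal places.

The web has S = 14 species and L = 23 feeding links.
C = L / S² = 23 / 196 = 0.1173 ≈ 0.12.

C = 0.12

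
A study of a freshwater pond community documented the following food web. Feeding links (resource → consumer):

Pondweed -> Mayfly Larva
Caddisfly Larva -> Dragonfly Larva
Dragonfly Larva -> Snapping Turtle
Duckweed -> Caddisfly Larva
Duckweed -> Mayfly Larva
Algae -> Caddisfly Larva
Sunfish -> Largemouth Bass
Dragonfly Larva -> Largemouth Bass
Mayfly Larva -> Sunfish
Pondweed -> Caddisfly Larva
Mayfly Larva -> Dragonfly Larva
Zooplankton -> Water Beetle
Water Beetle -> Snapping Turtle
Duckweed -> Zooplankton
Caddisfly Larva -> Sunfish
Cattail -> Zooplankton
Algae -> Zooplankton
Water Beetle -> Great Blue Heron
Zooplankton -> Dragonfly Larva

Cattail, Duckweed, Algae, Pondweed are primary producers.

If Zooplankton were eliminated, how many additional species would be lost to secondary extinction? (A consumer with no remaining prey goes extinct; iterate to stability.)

2

Remove Zooplankton.
Round 1: Water Beetle (all prey gone) → extinct.
Round 2: Great Blue Heron (all prey gone) → extinct.
No further losses. Total secondary extinctions: 2.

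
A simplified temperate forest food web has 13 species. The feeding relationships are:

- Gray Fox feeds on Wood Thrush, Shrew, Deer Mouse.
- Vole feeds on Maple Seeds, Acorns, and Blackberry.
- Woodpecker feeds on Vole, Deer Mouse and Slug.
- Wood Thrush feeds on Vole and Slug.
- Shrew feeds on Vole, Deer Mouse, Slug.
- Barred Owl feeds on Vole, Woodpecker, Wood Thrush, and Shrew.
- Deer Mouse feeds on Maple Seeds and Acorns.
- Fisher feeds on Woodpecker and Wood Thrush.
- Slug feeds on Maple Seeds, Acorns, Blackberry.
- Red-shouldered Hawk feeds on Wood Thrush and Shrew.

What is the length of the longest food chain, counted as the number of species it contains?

4 species

One longest chain: Maple Seeds → Slug → Wood Thrush → Barred Owl.
It has 4 species and 3 links.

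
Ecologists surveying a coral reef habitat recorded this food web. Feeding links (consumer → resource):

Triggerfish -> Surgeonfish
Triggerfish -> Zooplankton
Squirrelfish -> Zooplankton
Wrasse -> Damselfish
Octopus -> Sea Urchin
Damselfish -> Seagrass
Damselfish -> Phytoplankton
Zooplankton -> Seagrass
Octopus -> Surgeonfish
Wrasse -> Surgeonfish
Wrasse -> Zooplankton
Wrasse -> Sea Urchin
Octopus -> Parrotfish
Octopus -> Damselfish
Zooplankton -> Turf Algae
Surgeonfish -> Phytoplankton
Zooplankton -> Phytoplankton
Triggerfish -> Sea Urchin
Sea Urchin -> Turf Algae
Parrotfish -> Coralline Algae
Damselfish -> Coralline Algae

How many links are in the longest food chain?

One longest chain: Turf Algae → Sea Urchin → Triggerfish.
It has 3 species and 2 links.

2 links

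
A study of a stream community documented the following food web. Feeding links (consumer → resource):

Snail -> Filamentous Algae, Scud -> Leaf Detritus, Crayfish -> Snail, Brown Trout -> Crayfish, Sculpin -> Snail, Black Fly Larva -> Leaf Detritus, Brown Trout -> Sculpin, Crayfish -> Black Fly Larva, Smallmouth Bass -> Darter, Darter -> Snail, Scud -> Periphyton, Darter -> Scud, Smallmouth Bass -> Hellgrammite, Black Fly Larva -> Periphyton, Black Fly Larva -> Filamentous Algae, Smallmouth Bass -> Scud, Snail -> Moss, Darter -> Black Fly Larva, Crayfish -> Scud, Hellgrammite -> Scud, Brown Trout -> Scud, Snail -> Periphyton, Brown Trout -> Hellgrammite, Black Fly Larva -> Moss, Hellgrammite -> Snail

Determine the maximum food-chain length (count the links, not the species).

3 links

One longest chain: Leaf Detritus → Scud → Crayfish → Brown Trout.
It has 4 species and 3 links.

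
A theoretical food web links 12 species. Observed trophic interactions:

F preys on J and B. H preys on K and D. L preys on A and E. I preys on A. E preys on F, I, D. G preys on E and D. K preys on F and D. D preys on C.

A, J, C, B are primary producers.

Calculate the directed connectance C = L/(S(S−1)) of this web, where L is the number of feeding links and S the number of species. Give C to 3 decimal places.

The web has S = 12 species and L = 15 feeding links.
C = L / (S(S−1)) = 15 / 132 = 0.1136 ≈ 0.114.

C = 0.114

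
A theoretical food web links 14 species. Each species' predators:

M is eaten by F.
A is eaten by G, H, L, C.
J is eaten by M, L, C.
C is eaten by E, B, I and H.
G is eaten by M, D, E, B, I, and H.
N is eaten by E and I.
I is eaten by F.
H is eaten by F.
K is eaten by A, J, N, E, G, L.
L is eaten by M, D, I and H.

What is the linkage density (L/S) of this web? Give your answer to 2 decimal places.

L/S = 2.29

There are L = 32 links among S = 14 species.
L/S = 32/14 = 2.2857 ≈ 2.29.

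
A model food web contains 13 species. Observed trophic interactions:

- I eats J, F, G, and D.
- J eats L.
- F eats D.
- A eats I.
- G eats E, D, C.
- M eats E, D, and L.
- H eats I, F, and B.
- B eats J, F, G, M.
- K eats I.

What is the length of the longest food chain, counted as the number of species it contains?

4 species

One longest chain: E → G → I → K.
It has 4 species and 3 links.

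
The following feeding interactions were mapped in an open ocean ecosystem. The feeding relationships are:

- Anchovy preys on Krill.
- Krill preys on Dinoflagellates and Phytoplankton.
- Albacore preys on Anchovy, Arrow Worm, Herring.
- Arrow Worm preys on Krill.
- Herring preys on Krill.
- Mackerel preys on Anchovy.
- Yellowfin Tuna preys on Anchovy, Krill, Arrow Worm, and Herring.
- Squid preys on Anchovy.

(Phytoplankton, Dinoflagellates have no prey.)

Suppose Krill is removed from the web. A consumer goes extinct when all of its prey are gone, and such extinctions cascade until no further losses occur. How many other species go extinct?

Remove Krill.
Round 1: Herring (all prey gone), Arrow Worm (all prey gone), Anchovy (all prey gone) → extinct.
Round 2: Mackerel (all prey gone), Yellowfin Tuna (all prey gone), Squid (all prey gone), Albacore (all prey gone) → extinct.
No further losses. Total secondary extinctions: 7.

7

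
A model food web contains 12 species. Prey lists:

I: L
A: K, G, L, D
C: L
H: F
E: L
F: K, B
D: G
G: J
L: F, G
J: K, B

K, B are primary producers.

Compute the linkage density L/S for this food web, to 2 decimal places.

There are L = 16 links among S = 12 species.
L/S = 16/12 = 1.3333 ≈ 1.33.

L/S = 1.33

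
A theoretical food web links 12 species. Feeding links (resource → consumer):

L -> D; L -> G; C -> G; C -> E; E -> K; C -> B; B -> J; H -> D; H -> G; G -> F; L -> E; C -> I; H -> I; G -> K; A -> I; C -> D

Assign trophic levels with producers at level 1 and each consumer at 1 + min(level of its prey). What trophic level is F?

Trophic level 3

H is a producer → level 1.
G eats H → level 2.
F eats G → level 3.
No prey of F is below level 2, so 3 is the minimum.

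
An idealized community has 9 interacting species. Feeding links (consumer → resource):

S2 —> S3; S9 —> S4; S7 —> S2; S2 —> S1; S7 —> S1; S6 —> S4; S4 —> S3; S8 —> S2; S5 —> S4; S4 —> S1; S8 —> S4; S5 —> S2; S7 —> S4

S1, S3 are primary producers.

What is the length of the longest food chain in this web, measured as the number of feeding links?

2 links

One longest chain: S1 → S4 → S6.
It has 3 species and 2 links.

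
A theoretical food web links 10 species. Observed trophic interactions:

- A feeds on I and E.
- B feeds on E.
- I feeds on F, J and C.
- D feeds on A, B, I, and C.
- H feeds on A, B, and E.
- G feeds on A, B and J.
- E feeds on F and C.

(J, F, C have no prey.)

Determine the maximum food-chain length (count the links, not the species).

3 links

One longest chain: F → E → B → G.
It has 4 species and 3 links.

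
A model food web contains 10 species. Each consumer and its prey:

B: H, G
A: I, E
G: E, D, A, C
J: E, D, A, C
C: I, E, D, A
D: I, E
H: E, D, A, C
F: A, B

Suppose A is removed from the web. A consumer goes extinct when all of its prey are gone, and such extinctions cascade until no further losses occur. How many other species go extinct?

Remove A.
Every predator of it retains at least one other prey: C still has I, E, D; H still has E, D, C; J still has E, D, C; G still has E, D, C; F still has B.
No consumer loses all prey, so no secondary extinctions occur.

0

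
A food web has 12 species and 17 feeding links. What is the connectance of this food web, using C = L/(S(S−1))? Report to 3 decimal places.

The web has S = 12 species and L = 17 feeding links.
C = L / (S(S−1)) = 17 / 132 = 0.1288 ≈ 0.129.

C = 0.129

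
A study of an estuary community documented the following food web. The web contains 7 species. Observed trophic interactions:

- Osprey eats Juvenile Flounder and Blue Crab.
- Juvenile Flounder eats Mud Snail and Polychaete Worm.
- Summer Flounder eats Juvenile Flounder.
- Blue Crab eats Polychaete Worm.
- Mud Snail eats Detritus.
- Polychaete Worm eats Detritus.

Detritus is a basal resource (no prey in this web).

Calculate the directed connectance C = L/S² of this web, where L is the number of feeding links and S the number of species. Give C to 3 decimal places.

C = 0.163

The web has S = 7 species and L = 8 feeding links.
C = L / S² = 8 / 49 = 0.1633 ≈ 0.163.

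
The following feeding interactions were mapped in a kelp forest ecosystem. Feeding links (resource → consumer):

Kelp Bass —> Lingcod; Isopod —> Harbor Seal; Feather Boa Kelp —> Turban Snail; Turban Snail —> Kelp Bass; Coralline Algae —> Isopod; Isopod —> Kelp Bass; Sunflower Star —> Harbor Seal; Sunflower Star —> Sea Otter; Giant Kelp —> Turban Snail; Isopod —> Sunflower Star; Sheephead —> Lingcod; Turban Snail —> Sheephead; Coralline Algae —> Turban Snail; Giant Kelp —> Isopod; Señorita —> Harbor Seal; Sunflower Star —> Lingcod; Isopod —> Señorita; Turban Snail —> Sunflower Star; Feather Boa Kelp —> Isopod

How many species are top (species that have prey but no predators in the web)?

Top species (has prey, but nothing eats it): Lingcod, Harbor Seal, Sea Otter.
Count: 3.

3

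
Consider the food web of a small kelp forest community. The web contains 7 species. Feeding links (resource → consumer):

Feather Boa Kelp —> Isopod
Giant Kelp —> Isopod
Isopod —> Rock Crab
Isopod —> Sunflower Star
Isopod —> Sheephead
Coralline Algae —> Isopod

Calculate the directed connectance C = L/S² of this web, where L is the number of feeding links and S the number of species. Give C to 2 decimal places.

C = 0.12

The web has S = 7 species and L = 6 feeding links.
C = L / S² = 6 / 49 = 0.1224 ≈ 0.12.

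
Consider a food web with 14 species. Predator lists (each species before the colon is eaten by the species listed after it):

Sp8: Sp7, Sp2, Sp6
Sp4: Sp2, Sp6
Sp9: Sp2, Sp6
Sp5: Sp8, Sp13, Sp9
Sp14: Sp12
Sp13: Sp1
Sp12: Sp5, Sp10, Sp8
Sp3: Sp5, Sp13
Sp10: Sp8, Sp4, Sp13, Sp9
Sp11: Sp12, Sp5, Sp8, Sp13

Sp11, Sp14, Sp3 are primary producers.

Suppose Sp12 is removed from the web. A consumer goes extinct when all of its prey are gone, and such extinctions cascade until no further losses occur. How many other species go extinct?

2

Remove Sp12.
Round 1: Sp10 (all prey gone) → extinct.
Round 2: Sp4 (all prey gone) → extinct.
No further losses. Total secondary extinctions: 2.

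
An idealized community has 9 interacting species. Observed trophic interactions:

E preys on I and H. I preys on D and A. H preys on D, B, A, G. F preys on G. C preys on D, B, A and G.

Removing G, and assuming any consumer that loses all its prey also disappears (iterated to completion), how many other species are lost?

1

Remove G.
Round 1: F (all prey gone) → extinct.
No further losses. Total secondary extinctions: 1.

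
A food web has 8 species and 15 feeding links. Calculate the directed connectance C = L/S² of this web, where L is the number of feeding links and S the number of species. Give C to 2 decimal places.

The web has S = 8 species and L = 15 feeding links.
C = L / S² = 15 / 64 = 0.2344 ≈ 0.23.

C = 0.23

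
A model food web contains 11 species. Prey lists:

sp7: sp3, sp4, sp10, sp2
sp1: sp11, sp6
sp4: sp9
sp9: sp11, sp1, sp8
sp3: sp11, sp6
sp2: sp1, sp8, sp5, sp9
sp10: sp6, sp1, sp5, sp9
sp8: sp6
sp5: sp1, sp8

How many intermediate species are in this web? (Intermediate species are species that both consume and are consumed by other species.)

8

Intermediate species (has both prey and predators): sp1, sp8, sp3, sp5, sp9, sp4, sp10, sp2.
Count: 8.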